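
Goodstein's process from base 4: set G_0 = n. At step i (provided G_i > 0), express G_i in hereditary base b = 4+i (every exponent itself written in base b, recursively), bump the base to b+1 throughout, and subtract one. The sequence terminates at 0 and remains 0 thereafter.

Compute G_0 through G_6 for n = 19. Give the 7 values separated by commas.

19, 27, 37, 49, 63, 69, 75

base 4: 19 = 4^2 + 3; at 5: 5^2 + 3 = 28; next = 27
base 5: 27 = 5^2 + 2; at 6: 6^2 + 2 = 38; next = 37
base 6: 37 = 6^2 + 1; at 7: 7^2 + 1 = 50; next = 49
base 7: 49 = 7^2; at 8: 8^2 = 64; next = 63
base 8: 63 = 7·8 + 7; at 9: 7·9 + 7 = 70; next = 69
base 9: 69 = 7·9 + 6; at 10: 7·10 + 6 = 76; next = 75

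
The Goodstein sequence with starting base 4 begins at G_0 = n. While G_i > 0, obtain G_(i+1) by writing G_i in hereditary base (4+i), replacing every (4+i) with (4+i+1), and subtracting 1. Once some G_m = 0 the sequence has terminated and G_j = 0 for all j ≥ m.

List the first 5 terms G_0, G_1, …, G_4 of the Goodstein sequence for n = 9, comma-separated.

9, 10, 11, 11, 11

base 4: 9 = 2·4 + 1; at 5: 2·5 + 1 = 11; next = 10
base 5: 10 = 2·5; at 6: 2·6 = 12; next = 11
base 6: 11 = 6 + 5; at 7: 7 + 5 = 12; next = 11
base 7: 11 = 7 + 4; at 8: 8 + 4 = 12; next = 11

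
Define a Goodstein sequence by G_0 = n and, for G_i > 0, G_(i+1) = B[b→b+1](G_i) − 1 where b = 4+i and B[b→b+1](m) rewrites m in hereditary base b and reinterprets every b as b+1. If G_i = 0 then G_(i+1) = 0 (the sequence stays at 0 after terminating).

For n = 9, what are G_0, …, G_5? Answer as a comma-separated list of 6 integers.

G_0=9  [base 4] 2·4 + 1  →[4↦5]→  2·5 + 1 = 11  −1 ⇒ G_1=10
G_1=10  [base 5] 2·5  →[5↦6]→  2·6 = 12  −1 ⇒ G_2=11
G_2=11  [base 6] 6 + 5  →[6↦7]→  7 + 5 = 12  −1 ⇒ G_3=11
G_3=11  [base 7] 7 + 4  →[7↦8]→  8 + 4 = 12  −1 ⇒ G_4=11
G_4=11  [base 8] 8 + 3  →[8↦9]→  9 + 3 = 12  −1 ⇒ G_5=11

9, 10, 11, 11, 11, 11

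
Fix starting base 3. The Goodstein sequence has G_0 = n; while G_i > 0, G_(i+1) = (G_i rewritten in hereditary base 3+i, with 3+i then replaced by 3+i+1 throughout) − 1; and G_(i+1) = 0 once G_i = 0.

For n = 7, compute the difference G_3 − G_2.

base 3: 7 = 2·3 + 1; at 4: 2·4 + 1 = 9; next = 8
base 4: 8 = 2·4; at 5: 2·5 = 10; next = 9
base 5: 9 = 5 + 4; at 6: 6 + 4 = 10; next = 9

0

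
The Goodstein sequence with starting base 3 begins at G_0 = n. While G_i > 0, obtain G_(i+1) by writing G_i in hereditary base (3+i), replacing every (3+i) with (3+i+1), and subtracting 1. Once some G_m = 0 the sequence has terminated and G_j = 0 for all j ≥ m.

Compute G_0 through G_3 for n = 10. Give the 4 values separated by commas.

G_0=10  [base 3] 3^2 + 1  →[3↦4]→  4^2 + 1 = 17  −1 ⇒ G_1=16
G_1=16  [base 4] 4^2  →[4↦5]→  5^2 = 25  −1 ⇒ G_2=24
G_2=24  [base 5] 4·5 + 4  →[5↦6]→  4·6 + 4 = 28  −1 ⇒ G_3=27

10, 16, 24, 27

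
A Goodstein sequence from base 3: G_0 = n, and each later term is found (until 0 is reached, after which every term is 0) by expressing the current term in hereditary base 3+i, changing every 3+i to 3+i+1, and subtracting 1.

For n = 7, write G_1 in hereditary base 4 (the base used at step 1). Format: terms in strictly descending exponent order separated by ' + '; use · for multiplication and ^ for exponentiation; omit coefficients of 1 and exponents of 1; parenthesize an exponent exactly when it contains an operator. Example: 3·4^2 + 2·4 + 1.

(0) 7|_3 = 2·3 + 1 ↦ 2·4 + 1|_4 = 9 ⇒ 8
(1) 8|_4 = 2·4 ↦ 2·5|_5 = 10 ⇒ 9

2·4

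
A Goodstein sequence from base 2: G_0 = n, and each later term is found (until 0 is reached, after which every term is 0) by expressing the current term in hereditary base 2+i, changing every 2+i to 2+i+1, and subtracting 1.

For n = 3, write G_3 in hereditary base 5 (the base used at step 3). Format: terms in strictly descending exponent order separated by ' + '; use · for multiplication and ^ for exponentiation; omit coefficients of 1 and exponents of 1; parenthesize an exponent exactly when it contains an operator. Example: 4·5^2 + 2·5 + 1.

2

3 —HB2→ 2 + 1 —bump→ 3 + 1 = 4 —(−1)→ 3
3 —HB3→ 3 —bump→ 4 = 4 —(−1)→ 3
3 —HB4→ 3 —bump→ 3 = 3 —(−1)→ 2
2 —HB5→ 2 —bump→ 2 = 2 —(−1)→ 1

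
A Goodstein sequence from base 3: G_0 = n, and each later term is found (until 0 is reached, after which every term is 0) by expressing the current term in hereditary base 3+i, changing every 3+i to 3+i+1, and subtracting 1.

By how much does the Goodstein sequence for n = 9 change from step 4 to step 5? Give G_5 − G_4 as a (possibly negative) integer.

G_0=9  [base 3] 3^2  →[3↦4]→  4^2 = 16  −1 ⇒ G_1=15
G_1=15  [base 4] 3·4 + 3  →[4↦5]→  3·5 + 3 = 18  −1 ⇒ G_2=17
G_2=17  [base 5] 3·5 + 2  →[5↦6]→  3·6 + 2 = 20  −1 ⇒ G_3=19
G_3=19  [base 6] 3·6 + 1  →[6↦7]→  3·7 + 1 = 22  −1 ⇒ G_4=21
G_4=21  [base 7] 3·7  →[7↦8]→  3·8 = 24  −1 ⇒ G_5=23

2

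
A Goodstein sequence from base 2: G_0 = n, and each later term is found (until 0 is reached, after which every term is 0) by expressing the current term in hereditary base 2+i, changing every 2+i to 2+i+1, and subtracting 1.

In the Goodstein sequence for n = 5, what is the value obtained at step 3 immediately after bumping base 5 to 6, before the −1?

(0) 5|_2 = 2^2 + 1 ↦ 3^3 + 1|_3 = 28 ⇒ 27
(1) 27|_3 = 3^3 ↦ 4^4|_4 = 256 ⇒ 255
(2) 255|_4 = 3·4^3 + 3·4^2 + 3·4 + 3 ↦ 3·5^3 + 3·5^2 + 3·5 + 3|_5 = 468 ⇒ 467

776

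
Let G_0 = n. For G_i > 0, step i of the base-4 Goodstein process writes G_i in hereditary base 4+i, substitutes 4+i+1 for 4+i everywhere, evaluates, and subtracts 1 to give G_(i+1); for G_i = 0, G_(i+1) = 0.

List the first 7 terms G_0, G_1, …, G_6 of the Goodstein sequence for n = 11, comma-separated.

G_0=11  [base 4] 2·4 + 3  →[4↦5]→  2·5 + 3 = 13  −1 ⇒ G_1=12
G_1=12  [base 5] 2·5 + 2  →[5↦6]→  2·6 + 2 = 14  −1 ⇒ G_2=13
G_2=13  [base 6] 2·6 + 1  →[6↦7]→  2·7 + 1 = 15  −1 ⇒ G_3=14
G_3=14  [base 7] 2·7  →[7↦8]→  2·8 = 16  −1 ⇒ G_4=15
G_4=15  [base 8] 8 + 7  →[8↦9]→  9 + 7 = 16  −1 ⇒ G_5=15
G_5=15  [base 9] 9 + 6  →[9↦10]→  10 + 6 = 16  −1 ⇒ G_6=15

11, 12, 13, 14, 15, 15, 15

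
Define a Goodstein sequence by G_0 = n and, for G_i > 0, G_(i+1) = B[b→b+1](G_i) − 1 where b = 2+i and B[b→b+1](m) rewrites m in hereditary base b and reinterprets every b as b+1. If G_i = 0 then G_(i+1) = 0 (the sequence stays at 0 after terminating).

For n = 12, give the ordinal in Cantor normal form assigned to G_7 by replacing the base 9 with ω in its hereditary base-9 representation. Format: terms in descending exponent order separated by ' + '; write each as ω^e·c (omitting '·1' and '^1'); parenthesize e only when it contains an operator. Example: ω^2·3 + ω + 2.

ω^(ω + 1) + ω^2·2 + ω + 2

[0] 12 ≡ 2^(2 + 1) + 2^2 (base 2). Lift 3: 108. −1: 107.
[1] 107 ≡ 3^(3 + 1) + 2·3^2 + 2·3 + 2 (base 3). Lift 4: 1066. −1: 1065.
[2] 1065 ≡ 4^(4 + 1) + 2·4^2 + 2·4 + 1 (base 4). Lift 5: 15686. −1: 15685.
[3] 15685 ≡ 5^(5 + 1) + 2·5^2 + 2·5 (base 5). Lift 6: 280020. −1: 280019.
[4] 280019 ≡ 6^(6 + 1) + 2·6^2 + 6 + 5 (base 6). Lift 7: 5764911. −1: 5764910.
[5] 5764910 ≡ 7^(7 + 1) + 2·7^2 + 7 + 4 (base 7). Lift 8: 134217868. −1: 134217867.
[6] 134217867 ≡ 8^(8 + 1) + 2·8^2 + 8 + 3 (base 8). Lift 9: 3486784575. −1: 3486784574.
[7] 3486784574 ≡ 9^(9 + 1) + 2·9^2 + 9 + 2 (base 9). Lift 10: 100000000212. −1: 100000000211.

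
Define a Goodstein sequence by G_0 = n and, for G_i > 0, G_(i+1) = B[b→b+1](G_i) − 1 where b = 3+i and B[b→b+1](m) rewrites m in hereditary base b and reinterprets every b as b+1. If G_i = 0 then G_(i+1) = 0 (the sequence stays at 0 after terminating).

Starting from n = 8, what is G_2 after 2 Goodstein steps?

10

step 0: 8 = 2·3 + 2; sub 4 for 3: 2·4 + 2; = 10; G_1 = 10−1 = 9
step 1: 9 = 2·4 + 1; sub 5 for 4: 2·5 + 1; = 11; G_2 = 11−1 = 10
step 2: 10 = 2·5; sub 6 for 5: 2·6; = 12; G_3 = 12−1 = 11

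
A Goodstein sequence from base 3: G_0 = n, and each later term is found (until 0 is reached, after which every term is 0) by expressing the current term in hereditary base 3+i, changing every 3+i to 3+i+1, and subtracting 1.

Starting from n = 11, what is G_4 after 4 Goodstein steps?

[0] 11 ≡ 3^2 + 2 (base 3). Lift 4: 18. −1: 17.
[1] 17 ≡ 4^2 + 1 (base 4). Lift 5: 26. −1: 25.
[2] 25 ≡ 5^2 (base 5). Lift 6: 36. −1: 35.
[3] 35 ≡ 5·6 + 5 (base 6). Lift 7: 40. −1: 39.
[4] 39 ≡ 5·7 + 4 (base 7). Lift 8: 44. −1: 43.

39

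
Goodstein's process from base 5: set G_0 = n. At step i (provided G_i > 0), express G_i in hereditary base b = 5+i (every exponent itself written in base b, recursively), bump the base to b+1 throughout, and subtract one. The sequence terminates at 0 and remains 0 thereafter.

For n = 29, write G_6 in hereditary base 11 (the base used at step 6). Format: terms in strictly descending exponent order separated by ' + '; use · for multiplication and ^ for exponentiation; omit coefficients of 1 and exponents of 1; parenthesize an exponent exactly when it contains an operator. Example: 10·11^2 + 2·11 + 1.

9·11 + 8

step 0: 29 = 5^2 + 4; sub 6 for 5: 6^2 + 4; = 40; G_1 = 40−1 = 39
step 1: 39 = 6^2 + 3; sub 7 for 6: 7^2 + 3; = 52; G_2 = 52−1 = 51
step 2: 51 = 7^2 + 2; sub 8 for 7: 8^2 + 2; = 66; G_3 = 66−1 = 65
step 3: 65 = 8^2 + 1; sub 9 for 8: 9^2 + 1; = 82; G_4 = 82−1 = 81
step 4: 81 = 9^2; sub 10 for 9: 10^2; = 100; G_5 = 100−1 = 99
step 5: 99 = 9·10 + 9; sub 11 for 10: 9·11 + 9; = 108; G_6 = 108−1 = 107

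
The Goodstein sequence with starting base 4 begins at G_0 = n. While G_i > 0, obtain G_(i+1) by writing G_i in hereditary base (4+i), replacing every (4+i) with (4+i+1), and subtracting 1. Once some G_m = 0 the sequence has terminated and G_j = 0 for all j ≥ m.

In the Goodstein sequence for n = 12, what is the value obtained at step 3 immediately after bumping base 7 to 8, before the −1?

G_0=12  [base 4] 3·4  →[4↦5]→  3·5 = 15  −1 ⇒ G_1=14
G_1=14  [base 5] 2·5 + 4  →[5↦6]→  2·6 + 4 = 16  −1 ⇒ G_2=15
G_2=15  [base 6] 2·6 + 3  →[6↦7]→  2·7 + 3 = 17  −1 ⇒ G_3=16

18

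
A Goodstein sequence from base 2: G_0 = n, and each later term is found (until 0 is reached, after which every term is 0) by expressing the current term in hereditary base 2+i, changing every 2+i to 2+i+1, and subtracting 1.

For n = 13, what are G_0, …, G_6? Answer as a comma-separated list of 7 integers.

[0] 13 ≡ 2^(2 + 1) + 2^2 + 1 (base 2). Lift 3: 109. −1: 108.
[1] 108 ≡ 3^(3 + 1) + 3^3 (base 3). Lift 4: 1280. −1: 1279.
[2] 1279 ≡ 4^(4 + 1) + 3·4^3 + 3·4^2 + 3·4 + 3 (base 4). Lift 5: 16093. −1: 16092.
[3] 16092 ≡ 5^(5 + 1) + 3·5^3 + 3·5^2 + 3·5 + 2 (base 5). Lift 6: 280712. −1: 280711.
[4] 280711 ≡ 6^(6 + 1) + 3·6^3 + 3·6^2 + 3·6 + 1 (base 6). Lift 7: 5765999. −1: 5765998.
[5] 5765998 ≡ 7^(7 + 1) + 3·7^3 + 3·7^2 + 3·7 (base 7). Lift 8: 134219480. −1: 134219479.

13, 108, 1279, 16092, 280711, 5765998, 134219479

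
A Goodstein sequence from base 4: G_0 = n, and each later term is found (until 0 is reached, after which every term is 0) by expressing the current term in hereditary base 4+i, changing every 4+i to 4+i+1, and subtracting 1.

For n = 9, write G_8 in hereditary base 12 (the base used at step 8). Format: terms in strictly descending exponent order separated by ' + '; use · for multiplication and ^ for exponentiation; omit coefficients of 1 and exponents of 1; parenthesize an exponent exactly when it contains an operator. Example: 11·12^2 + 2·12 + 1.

base 4: 9 = 2·4 + 1; at 5: 2·5 + 1 = 11; next = 10
base 5: 10 = 2·5; at 6: 2·6 = 12; next = 11
base 6: 11 = 6 + 5; at 7: 7 + 5 = 12; next = 11
base 7: 11 = 7 + 4; at 8: 8 + 4 = 12; next = 11
base 8: 11 = 8 + 3; at 9: 9 + 3 = 12; next = 11
base 9: 11 = 9 + 2; at 10: 10 + 2 = 12; next = 11
base 10: 11 = 10 + 1; at 11: 11 + 1 = 12; next = 11
base 11: 11 = 11; at 12: 12 = 12; next = 11

11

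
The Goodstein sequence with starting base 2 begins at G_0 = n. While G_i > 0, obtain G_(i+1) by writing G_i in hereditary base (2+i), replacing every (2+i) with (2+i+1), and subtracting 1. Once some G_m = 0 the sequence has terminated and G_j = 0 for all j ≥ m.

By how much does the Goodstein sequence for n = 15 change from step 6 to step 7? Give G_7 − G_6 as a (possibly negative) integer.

[0] 15 ≡ 2^(2 + 1) + 2^2 + 2 + 1 (base 2). Lift 3: 112. −1: 111.
[1] 111 ≡ 3^(3 + 1) + 3^3 + 3 (base 3). Lift 4: 1284. −1: 1283.
[2] 1283 ≡ 4^(4 + 1) + 4^4 + 3 (base 4). Lift 5: 18753. −1: 18752.
[3] 18752 ≡ 5^(5 + 1) + 5^5 + 2 (base 5). Lift 6: 326594. −1: 326593.
[4] 326593 ≡ 6^(6 + 1) + 6^6 + 1 (base 6). Lift 7: 6588345. −1: 6588344.
[5] 6588344 ≡ 7^(7 + 1) + 7^7 (base 7). Lift 8: 150994944. −1: 150994943.
[6] 150994943 ≡ 8^(8 + 1) + 7·8^7 + 7·8^6 + 7·8^5 + 7·8^4 + 7·8^3 + 7·8^2 + 7·8 + 7 (base 8). Lift 9: 3524450281. −1: 3524450280.

3373455337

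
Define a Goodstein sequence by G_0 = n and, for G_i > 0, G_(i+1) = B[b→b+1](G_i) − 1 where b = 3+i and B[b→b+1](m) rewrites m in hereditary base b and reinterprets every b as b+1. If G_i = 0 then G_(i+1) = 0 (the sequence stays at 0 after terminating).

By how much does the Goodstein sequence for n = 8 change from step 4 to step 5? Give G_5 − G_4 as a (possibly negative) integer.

[0] 8 ≡ 2·3 + 2 (base 3). Lift 4: 10. −1: 9.
[1] 9 ≡ 2·4 + 1 (base 4). Lift 5: 11. −1: 10.
[2] 10 ≡ 2·5 (base 5). Lift 6: 12. −1: 11.
[3] 11 ≡ 6 + 5 (base 6). Lift 7: 12. −1: 11.
[4] 11 ≡ 7 + 4 (base 7). Lift 8: 12. −1: 11.

0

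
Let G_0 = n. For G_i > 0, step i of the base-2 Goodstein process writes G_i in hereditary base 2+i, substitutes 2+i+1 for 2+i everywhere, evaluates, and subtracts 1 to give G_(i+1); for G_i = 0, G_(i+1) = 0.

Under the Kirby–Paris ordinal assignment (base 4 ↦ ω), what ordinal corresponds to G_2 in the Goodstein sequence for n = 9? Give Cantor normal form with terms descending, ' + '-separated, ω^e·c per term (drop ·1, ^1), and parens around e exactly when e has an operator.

ω^ω·3 + ω^3·3 + ω^2·3 + ω·3 + 3

base 2: 9 = 2^(2 + 1) + 1; at 3: 3^(3 + 1) + 1 = 82; next = 81
base 3: 81 = 3^(3 + 1); at 4: 4^(4 + 1) = 1024; next = 1023
base 4: 1023 = 3·4^4 + 3·4^3 + 3·4^2 + 3·4 + 3; at 5: 3·5^5 + 3·5^3 + 3·5^2 + 3·5 + 3 = 9843; next = 9842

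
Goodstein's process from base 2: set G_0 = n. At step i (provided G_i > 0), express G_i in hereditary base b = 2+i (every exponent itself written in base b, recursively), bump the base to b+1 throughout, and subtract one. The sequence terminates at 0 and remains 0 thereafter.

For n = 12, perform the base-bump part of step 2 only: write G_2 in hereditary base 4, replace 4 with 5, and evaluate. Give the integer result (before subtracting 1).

15686

(0) 12|_2 = 2^(2 + 1) + 2^2 ↦ 3^(3 + 1) + 3^3|_3 = 108 ⇒ 107
(1) 107|_3 = 3^(3 + 1) + 2·3^2 + 2·3 + 2 ↦ 4^(4 + 1) + 2·4^2 + 2·4 + 2|_4 = 1066 ⇒ 1065
(2) 1065|_4 = 4^(4 + 1) + 2·4^2 + 2·4 + 1 ↦ 5^(5 + 1) + 2·5^2 + 2·5 + 1|_5 = 15686 ⇒ 15685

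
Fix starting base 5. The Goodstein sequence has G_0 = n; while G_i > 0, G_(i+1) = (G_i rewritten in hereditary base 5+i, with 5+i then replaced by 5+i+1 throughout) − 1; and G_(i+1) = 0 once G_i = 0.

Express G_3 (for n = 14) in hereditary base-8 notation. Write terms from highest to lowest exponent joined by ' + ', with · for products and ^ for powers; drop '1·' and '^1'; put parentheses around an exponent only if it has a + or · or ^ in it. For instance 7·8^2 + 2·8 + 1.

[0] 14 ≡ 2·5 + 4 (base 5). Lift 6: 16. −1: 15.
[1] 15 ≡ 2·6 + 3 (base 6). Lift 7: 17. −1: 16.
[2] 16 ≡ 2·7 + 2 (base 7). Lift 8: 18. −1: 17.
[3] 17 ≡ 2·8 + 1 (base 8). Lift 9: 19. −1: 18.

2·8 + 1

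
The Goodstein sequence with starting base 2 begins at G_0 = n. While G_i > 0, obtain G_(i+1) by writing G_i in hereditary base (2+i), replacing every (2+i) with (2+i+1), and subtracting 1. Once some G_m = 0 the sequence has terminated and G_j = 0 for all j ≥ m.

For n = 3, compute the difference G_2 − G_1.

0

i=0: 3 = 2 + 1 (b=2); 2→3: 3 + 1 = 4; 4−1 = 3
i=1: 3 = 3 (b=3); 3→4: 4 = 4; 4−1 = 3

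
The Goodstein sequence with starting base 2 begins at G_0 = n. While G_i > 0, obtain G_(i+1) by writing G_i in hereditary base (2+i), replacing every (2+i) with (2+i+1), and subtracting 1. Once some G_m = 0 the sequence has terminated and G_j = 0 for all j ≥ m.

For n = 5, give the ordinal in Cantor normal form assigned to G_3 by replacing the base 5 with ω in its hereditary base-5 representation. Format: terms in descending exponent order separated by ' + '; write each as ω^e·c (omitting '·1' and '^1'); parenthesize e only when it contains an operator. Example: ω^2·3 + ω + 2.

step 0: 5 = 2^2 + 1; sub 3 for 2: 3^3 + 1; = 28; G_1 = 28−1 = 27
step 1: 27 = 3^3; sub 4 for 3: 4^4; = 256; G_2 = 256−1 = 255
step 2: 255 = 3·4^3 + 3·4^2 + 3·4 + 3; sub 5 for 4: 3·5^3 + 3·5^2 + 3·5 + 3; = 468; G_3 = 468−1 = 467
step 3: 467 = 3·5^3 + 3·5^2 + 3·5 + 2; sub 6 for 5: 3·6^3 + 3·6^2 + 3·6 + 2; = 776; G_4 = 776−1 = 775

ω^3·3 + ω^2·3 + ω·3 + 2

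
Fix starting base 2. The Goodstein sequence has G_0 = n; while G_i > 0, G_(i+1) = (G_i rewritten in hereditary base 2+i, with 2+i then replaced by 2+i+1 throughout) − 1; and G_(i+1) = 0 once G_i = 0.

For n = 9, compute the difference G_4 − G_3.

i=0: 9 = 2^(2 + 1) + 1 (b=2); 2→3: 3^(3 + 1) + 1 = 82; 82−1 = 81
i=1: 81 = 3^(3 + 1) (b=3); 3→4: 4^(4 + 1) = 1024; 1024−1 = 1023
i=2: 1023 = 3·4^4 + 3·4^3 + 3·4^2 + 3·4 + 3 (b=4); 4→5: 3·5^5 + 3·5^3 + 3·5^2 + 3·5 + 3 = 9843; 9843−1 = 9842
i=3: 9842 = 3·5^5 + 3·5^3 + 3·5^2 + 3·5 + 2 (b=5); 5→6: 3·6^6 + 3·6^3 + 3·6^2 + 3·6 + 2 = 140744; 140744−1 = 140743

130901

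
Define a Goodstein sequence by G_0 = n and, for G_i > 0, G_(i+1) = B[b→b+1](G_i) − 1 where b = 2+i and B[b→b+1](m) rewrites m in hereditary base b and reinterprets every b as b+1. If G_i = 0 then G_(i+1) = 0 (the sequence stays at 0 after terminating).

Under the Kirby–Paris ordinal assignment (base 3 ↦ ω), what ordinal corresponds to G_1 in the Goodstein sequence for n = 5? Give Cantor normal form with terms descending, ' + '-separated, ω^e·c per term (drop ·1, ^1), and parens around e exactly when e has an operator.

ω^ω

step 0: 5 = 2^2 + 1; sub 3 for 2: 3^3 + 1; = 28; G_1 = 28−1 = 27
step 1: 27 = 3^3; sub 4 for 3: 4^4; = 256; G_2 = 256−1 = 255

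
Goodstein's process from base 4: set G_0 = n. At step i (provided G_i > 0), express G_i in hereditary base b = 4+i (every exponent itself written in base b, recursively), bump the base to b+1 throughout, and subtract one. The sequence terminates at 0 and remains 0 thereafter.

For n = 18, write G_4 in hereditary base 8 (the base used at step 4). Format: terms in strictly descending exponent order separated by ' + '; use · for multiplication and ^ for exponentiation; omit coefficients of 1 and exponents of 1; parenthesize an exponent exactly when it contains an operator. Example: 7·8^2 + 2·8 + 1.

6·8 + 5

G_0=18  [base 4] 4^2 + 2  →[4↦5]→  5^2 + 2 = 27  −1 ⇒ G_1=26
G_1=26  [base 5] 5^2 + 1  →[5↦6]→  6^2 + 1 = 37  −1 ⇒ G_2=36
G_2=36  [base 6] 6^2  →[6↦7]→  7^2 = 49  −1 ⇒ G_3=48
G_3=48  [base 7] 6·7 + 6  →[7↦8]→  6·8 + 6 = 54  −1 ⇒ G_4=53
G_4=53  [base 8] 6·8 + 5  →[8↦9]→  6·9 + 5 = 59  −1 ⇒ G_5=58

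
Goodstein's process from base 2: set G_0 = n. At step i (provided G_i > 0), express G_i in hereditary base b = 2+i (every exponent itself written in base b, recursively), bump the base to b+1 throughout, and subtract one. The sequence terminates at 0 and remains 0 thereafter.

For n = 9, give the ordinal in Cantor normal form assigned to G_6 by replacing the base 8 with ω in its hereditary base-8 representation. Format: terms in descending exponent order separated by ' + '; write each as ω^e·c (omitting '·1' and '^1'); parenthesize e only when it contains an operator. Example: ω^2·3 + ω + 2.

ω^ω·3 + ω^3·3 + ω^2·3 + ω·2 + 7

[0] 9 ≡ 2^(2 + 1) + 1 (base 2). Lift 3: 82. −1: 81.
[1] 81 ≡ 3^(3 + 1) (base 3). Lift 4: 1024. −1: 1023.
[2] 1023 ≡ 3·4^4 + 3·4^3 + 3·4^2 + 3·4 + 3 (base 4). Lift 5: 9843. −1: 9842.
[3] 9842 ≡ 3·5^5 + 3·5^3 + 3·5^2 + 3·5 + 2 (base 5). Lift 6: 140744. −1: 140743.
[4] 140743 ≡ 3·6^6 + 3·6^3 + 3·6^2 + 3·6 + 1 (base 6). Lift 7: 2471827. −1: 2471826.
[5] 2471826 ≡ 3·7^7 + 3·7^3 + 3·7^2 + 3·7 (base 7). Lift 8: 50333400. −1: 50333399.
[6] 50333399 ≡ 3·8^8 + 3·8^3 + 3·8^2 + 2·8 + 7 (base 8). Lift 9: 1162263922. −1: 1162263921.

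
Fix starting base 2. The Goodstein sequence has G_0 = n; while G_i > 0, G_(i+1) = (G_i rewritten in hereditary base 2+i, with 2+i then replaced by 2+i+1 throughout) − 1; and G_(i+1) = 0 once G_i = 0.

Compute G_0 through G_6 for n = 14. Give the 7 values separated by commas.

G_0=14  [base 2] 2^(2 + 1) + 2^2 + 2  →[2↦3]→  3^(3 + 1) + 3^3 + 3 = 111  −1 ⇒ G_1=110
G_1=110  [base 3] 3^(3 + 1) + 3^3 + 2  →[3↦4]→  4^(4 + 1) + 4^4 + 2 = 1282  −1 ⇒ G_2=1281
G_2=1281  [base 4] 4^(4 + 1) + 4^4 + 1  →[4↦5]→  5^(5 + 1) + 5^5 + 1 = 18751  −1 ⇒ G_3=18750
G_3=18750  [base 5] 5^(5 + 1) + 5^5  →[5↦6]→  6^(6 + 1) + 6^6 = 326592  −1 ⇒ G_4=326591
G_4=326591  [base 6] 6^(6 + 1) + 5·6^5 + 5·6^4 + 5·6^3 + 5·6^2 + 5·6 + 5  →[6↦7]→  7^(7 + 1) + 5·7^5 + 5·7^4 + 5·7^3 + 5·7^2 + 5·7 + 5 = 5862841  −1 ⇒ G_5=5862840
G_5=5862840  [base 7] 7^(7 + 1) + 5·7^5 + 5·7^4 + 5·7^3 + 5·7^2 + 5·7 + 4  →[7↦8]→  8^(8 + 1) + 5·8^5 + 5·8^4 + 5·8^3 + 5·8^2 + 5·8 + 4 = 134404972  −1 ⇒ G_6=134404971

14, 110, 1281, 18750, 326591, 5862840, 134404971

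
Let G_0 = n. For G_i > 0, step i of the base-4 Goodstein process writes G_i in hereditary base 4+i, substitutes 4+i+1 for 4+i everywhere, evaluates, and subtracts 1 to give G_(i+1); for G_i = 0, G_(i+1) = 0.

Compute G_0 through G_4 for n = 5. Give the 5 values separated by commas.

step 0: 5 = 4 + 1; sub 5 for 4: 5 + 1; = 6; G_1 = 6−1 = 5
step 1: 5 = 5; sub 6 for 5: 6; = 6; G_2 = 6−1 = 5
step 2: 5 = 5; sub 7 for 6: 5; = 5; G_3 = 5−1 = 4
step 3: 4 = 4; sub 8 for 7: 4; = 4; G_4 = 4−1 = 3

5, 5, 5, 4, 3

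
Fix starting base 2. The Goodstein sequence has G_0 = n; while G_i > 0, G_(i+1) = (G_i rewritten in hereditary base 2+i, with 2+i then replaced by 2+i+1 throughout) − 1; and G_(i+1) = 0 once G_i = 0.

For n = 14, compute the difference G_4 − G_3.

307841

(0) 14|_2 = 2^(2 + 1) + 2^2 + 2 ↦ 3^(3 + 1) + 3^3 + 3|_3 = 111 ⇒ 110
(1) 110|_3 = 3^(3 + 1) + 3^3 + 2 ↦ 4^(4 + 1) + 4^4 + 2|_4 = 1282 ⇒ 1281
(2) 1281|_4 = 4^(4 + 1) + 4^4 + 1 ↦ 5^(5 + 1) + 5^5 + 1|_5 = 18751 ⇒ 18750
(3) 18750|_5 = 5^(5 + 1) + 5^5 ↦ 6^(6 + 1) + 6^6|_6 = 326592 ⇒ 326591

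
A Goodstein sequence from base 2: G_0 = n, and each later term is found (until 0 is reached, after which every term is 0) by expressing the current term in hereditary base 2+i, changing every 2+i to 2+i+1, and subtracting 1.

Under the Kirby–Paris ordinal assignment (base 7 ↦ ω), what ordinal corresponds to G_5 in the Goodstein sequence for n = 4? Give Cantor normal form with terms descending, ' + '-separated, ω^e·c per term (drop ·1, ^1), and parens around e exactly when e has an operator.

step 0: 4 = 2^2; sub 3 for 2: 3^3; = 27; G_1 = 27−1 = 26
step 1: 26 = 2·3^2 + 2·3 + 2; sub 4 for 3: 2·4^2 + 2·4 + 2; = 42; G_2 = 42−1 = 41
step 2: 41 = 2·4^2 + 2·4 + 1; sub 5 for 4: 2·5^2 + 2·5 + 1; = 61; G_3 = 61−1 = 60
step 3: 60 = 2·5^2 + 2·5; sub 6 for 5: 2·6^2 + 2·6; = 84; G_4 = 84−1 = 83
step 4: 83 = 2·6^2 + 6 + 5; sub 7 for 6: 2·7^2 + 7 + 5; = 110; G_5 = 110−1 = 109
step 5: 109 = 2·7^2 + 7 + 4; sub 8 for 7: 2·8^2 + 8 + 4; = 140; G_6 = 140−1 = 139

ω^2·2 + ω + 4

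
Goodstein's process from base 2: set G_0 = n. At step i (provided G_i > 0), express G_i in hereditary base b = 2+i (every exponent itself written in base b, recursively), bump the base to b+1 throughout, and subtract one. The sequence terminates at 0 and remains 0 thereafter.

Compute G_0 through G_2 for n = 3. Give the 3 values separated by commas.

G_0 = 3. HB_2(3) = 2 + 1. Bump = 4. G_1 = 3.
G_1 = 3. HB_3(3) = 3. Bump = 4. G_2 = 3.

3, 3, 3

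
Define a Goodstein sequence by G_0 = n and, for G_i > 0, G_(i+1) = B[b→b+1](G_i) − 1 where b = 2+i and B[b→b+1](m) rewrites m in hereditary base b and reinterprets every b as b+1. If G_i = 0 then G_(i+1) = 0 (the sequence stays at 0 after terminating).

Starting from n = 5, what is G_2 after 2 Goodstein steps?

base 2: 5 = 2^2 + 1; at 3: 3^3 + 1 = 28; next = 27
base 3: 27 = 3^3; at 4: 4^4 = 256; next = 255
base 4: 255 = 3·4^3 + 3·4^2 + 3·4 + 3; at 5: 3·5^3 + 3·5^2 + 3·5 + 3 = 468; next = 467

255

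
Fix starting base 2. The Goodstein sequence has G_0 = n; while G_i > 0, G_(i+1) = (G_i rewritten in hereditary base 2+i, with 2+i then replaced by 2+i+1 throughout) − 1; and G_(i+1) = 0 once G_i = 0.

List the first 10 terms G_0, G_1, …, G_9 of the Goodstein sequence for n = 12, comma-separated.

step 0: 12 = 2^(2 + 1) + 2^2; sub 3 for 2: 3^(3 + 1) + 3^3; = 108; G_1 = 108−1 = 107
step 1: 107 = 3^(3 + 1) + 2·3^2 + 2·3 + 2; sub 4 for 3: 4^(4 + 1) + 2·4^2 + 2·4 + 2; = 1066; G_2 = 1066−1 = 1065
step 2: 1065 = 4^(4 + 1) + 2·4^2 + 2·4 + 1; sub 5 for 4: 5^(5 + 1) + 2·5^2 + 2·5 + 1; = 15686; G_3 = 15686−1 = 15685
step 3: 15685 = 5^(5 + 1) + 2·5^2 + 2·5; sub 6 for 5: 6^(6 + 1) + 2·6^2 + 2·6; = 280020; G_4 = 280020−1 = 280019
step 4: 280019 = 6^(6 + 1) + 2·6^2 + 6 + 5; sub 7 for 6: 7^(7 + 1) + 2·7^2 + 7 + 5; = 5764911; G_5 = 5764911−1 = 5764910
step 5: 5764910 = 7^(7 + 1) + 2·7^2 + 7 + 4; sub 8 for 7: 8^(8 + 1) + 2·8^2 + 8 + 4; = 134217868; G_6 = 134217868−1 = 134217867
step 6: 134217867 = 8^(8 + 1) + 2·8^2 + 8 + 3; sub 9 for 8: 9^(9 + 1) + 2·9^2 + 9 + 3; = 3486784575; G_7 = 3486784575−1 = 3486784574
step 7: 3486784574 = 9^(9 + 1) + 2·9^2 + 9 + 2; sub 10 for 9: 10^(10 + 1) + 2·10^2 + 10 + 2; = 100000000212; G_8 = 100000000212−1 = 100000000211
step 8: 100000000211 = 10^(10 + 1) + 2·10^2 + 10 + 1; sub 11 for 10: 11^(11 + 1) + 2·11^2 + 11 + 1; = 3138428376975; G_9 = 3138428376975−1 = 3138428376974

12, 107, 1065, 15685, 280019, 5764910, 134217867, 3486784574, 100000000211, 3138428376974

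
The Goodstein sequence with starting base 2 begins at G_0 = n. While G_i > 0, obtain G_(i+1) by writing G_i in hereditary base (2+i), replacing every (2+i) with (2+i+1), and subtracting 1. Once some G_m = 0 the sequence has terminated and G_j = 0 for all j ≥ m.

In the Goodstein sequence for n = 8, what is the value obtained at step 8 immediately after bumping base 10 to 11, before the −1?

i=0: 8 = 2^(2 + 1) (b=2); 2→3: 3^(3 + 1) = 81; 81−1 = 80
i=1: 80 = 2·3^3 + 2·3^2 + 2·3 + 2 (b=3); 3→4: 2·4^4 + 2·4^2 + 2·4 + 2 = 554; 554−1 = 553
i=2: 553 = 2·4^4 + 2·4^2 + 2·4 + 1 (b=4); 4→5: 2·5^5 + 2·5^2 + 2·5 + 1 = 6311; 6311−1 = 6310
i=3: 6310 = 2·5^5 + 2·5^2 + 2·5 (b=5); 5→6: 2·6^6 + 2·6^2 + 2·6 = 93396; 93396−1 = 93395
i=4: 93395 = 2·6^6 + 2·6^2 + 6 + 5 (b=6); 6→7: 2·7^7 + 2·7^2 + 7 + 5 = 1647196; 1647196−1 = 1647195
i=5: 1647195 = 2·7^7 + 2·7^2 + 7 + 4 (b=7); 7→8: 2·8^8 + 2·8^2 + 8 + 4 = 33554572; 33554572−1 = 33554571
i=6: 33554571 = 2·8^8 + 2·8^2 + 8 + 3 (b=8); 8→9: 2·9^9 + 2·9^2 + 9 + 3 = 774841152; 774841152−1 = 774841151
i=7: 774841151 = 2·9^9 + 2·9^2 + 9 + 2 (b=9); 9→10: 2·10^10 + 2·10^2 + 10 + 2 = 20000000212; 20000000212−1 = 20000000211

570623341476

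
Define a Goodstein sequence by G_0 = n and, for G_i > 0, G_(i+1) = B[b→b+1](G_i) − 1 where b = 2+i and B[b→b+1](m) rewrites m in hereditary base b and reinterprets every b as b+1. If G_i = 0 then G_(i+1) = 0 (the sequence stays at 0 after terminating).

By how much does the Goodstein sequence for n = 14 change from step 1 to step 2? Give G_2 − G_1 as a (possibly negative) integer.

1171

base 2: 14 = 2^(2 + 1) + 2^2 + 2; at 3: 3^(3 + 1) + 3^3 + 3 = 111; next = 110
base 3: 110 = 3^(3 + 1) + 3^3 + 2; at 4: 4^(4 + 1) + 4^4 + 2 = 1282; next = 1281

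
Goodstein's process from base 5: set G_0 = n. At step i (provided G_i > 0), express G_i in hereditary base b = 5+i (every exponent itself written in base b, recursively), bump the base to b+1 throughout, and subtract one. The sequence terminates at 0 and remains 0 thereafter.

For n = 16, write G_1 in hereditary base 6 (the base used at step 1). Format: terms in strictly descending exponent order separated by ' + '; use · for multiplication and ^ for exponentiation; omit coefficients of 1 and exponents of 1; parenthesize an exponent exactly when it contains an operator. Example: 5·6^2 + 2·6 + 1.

[0] 16 ≡ 3·5 + 1 (base 5). Lift 6: 19. −1: 18.
[1] 18 ≡ 3·6 (base 6). Lift 7: 21. −1: 20.

3·6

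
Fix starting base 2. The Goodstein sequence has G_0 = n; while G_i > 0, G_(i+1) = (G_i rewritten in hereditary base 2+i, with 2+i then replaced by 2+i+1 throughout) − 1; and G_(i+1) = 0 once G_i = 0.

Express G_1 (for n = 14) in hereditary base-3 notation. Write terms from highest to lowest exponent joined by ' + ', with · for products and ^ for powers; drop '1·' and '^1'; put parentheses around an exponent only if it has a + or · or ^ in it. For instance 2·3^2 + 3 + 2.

(0) 14|_2 = 2^(2 + 1) + 2^2 + 2 ↦ 3^(3 + 1) + 3^3 + 3|_3 = 111 ⇒ 110
(1) 110|_3 = 3^(3 + 1) + 3^3 + 2 ↦ 4^(4 + 1) + 4^4 + 2|_4 = 1282 ⇒ 1281

3^(3 + 1) + 3^3 + 2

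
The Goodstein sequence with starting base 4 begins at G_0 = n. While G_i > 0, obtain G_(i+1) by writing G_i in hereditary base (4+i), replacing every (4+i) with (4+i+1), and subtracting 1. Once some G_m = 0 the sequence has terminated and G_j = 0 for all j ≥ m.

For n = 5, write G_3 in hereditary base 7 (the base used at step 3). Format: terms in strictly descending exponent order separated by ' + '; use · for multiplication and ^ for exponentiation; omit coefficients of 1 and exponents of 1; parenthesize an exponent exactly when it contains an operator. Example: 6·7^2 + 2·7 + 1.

4

5 —HB4→ 4 + 1 —bump→ 5 + 1 = 6 —(−1)→ 5
5 —HB5→ 5 —bump→ 6 = 6 —(−1)→ 5
5 —HB6→ 5 —bump→ 5 = 5 —(−1)→ 4
4 —HB7→ 4 —bump→ 4 = 4 —(−1)→ 3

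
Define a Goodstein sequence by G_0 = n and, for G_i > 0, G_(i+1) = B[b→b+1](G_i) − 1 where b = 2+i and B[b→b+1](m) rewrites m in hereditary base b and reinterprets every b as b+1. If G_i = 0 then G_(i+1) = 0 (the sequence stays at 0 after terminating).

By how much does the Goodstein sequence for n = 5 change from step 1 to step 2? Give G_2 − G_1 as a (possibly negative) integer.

G_0 = 5. HB_2(5) = 2^2 + 1. Bump = 28. G_1 = 27.
G_1 = 27. HB_3(27) = 3^3. Bump = 256. G_2 = 255.

228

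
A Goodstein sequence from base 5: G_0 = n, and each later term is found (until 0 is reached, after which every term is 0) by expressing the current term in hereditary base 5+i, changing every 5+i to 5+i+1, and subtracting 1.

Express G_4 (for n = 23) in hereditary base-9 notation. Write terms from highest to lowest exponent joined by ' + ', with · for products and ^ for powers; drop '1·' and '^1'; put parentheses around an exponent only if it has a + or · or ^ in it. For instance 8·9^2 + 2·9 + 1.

G_0 = 23. HB_5(23) = 4·5 + 3. Bump = 27. G_1 = 26.
G_1 = 26. HB_6(26) = 4·6 + 2. Bump = 30. G_2 = 29.
G_2 = 29. HB_7(29) = 4·7 + 1. Bump = 33. G_3 = 32.
G_3 = 32. HB_8(32) = 4·8. Bump = 36. G_4 = 35.
G_4 = 35. HB_9(35) = 3·9 + 8. Bump = 38. G_5 = 37.

3·9 + 8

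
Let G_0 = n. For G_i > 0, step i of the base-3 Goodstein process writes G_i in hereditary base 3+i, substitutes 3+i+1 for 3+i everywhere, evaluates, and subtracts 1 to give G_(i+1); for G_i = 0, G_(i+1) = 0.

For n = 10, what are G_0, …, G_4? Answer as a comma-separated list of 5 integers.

10 —HB3→ 3^2 + 1 —bump→ 4^2 + 1 = 17 —(−1)→ 16
16 —HB4→ 4^2 —bump→ 5^2 = 25 —(−1)→ 24
24 —HB5→ 4·5 + 4 —bump→ 4·6 + 4 = 28 —(−1)→ 27
27 —HB6→ 4·6 + 3 —bump→ 4·7 + 3 = 31 —(−1)→ 30

10, 16, 24, 27, 30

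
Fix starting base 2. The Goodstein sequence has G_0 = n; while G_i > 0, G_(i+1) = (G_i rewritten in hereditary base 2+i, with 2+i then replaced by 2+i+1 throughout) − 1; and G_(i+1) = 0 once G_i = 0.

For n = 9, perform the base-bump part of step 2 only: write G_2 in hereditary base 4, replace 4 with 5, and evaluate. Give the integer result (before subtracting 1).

9843

base 2: 9 = 2^(2 + 1) + 1; at 3: 3^(3 + 1) + 1 = 82; next = 81
base 3: 81 = 3^(3 + 1); at 4: 4^(4 + 1) = 1024; next = 1023
base 4: 1023 = 3·4^4 + 3·4^3 + 3·4^2 + 3·4 + 3; at 5: 3·5^5 + 3·5^3 + 3·5^2 + 3·5 + 3 = 9843; next = 9842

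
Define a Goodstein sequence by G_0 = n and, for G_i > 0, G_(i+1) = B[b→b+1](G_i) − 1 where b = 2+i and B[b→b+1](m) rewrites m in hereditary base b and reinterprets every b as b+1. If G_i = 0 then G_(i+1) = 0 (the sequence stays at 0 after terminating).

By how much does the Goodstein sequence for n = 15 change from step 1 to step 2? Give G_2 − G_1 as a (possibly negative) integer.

(0) 15|_2 = 2^(2 + 1) + 2^2 + 2 + 1 ↦ 3^(3 + 1) + 3^3 + 3 + 1|_3 = 112 ⇒ 111
(1) 111|_3 = 3^(3 + 1) + 3^3 + 3 ↦ 4^(4 + 1) + 4^4 + 4|_4 = 1284 ⇒ 1283

1172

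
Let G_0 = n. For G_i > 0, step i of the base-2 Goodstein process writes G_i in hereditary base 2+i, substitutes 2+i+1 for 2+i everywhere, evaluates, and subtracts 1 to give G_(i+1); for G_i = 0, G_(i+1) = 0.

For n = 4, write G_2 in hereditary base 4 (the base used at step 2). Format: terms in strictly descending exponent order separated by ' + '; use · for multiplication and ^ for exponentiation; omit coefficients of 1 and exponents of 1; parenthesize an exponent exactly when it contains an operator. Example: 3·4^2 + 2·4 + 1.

[0] 4 ≡ 2^2 (base 2). Lift 3: 27. −1: 26.
[1] 26 ≡ 2·3^2 + 2·3 + 2 (base 3). Lift 4: 42. −1: 41.
[2] 41 ≡ 2·4^2 + 2·4 + 1 (base 4). Lift 5: 61. −1: 60.

2·4^2 + 2·4 + 1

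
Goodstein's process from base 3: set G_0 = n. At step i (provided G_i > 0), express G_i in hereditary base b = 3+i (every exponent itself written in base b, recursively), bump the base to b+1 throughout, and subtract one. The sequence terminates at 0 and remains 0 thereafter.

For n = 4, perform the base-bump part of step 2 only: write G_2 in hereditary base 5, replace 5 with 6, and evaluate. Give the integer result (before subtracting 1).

4

[0] 4 ≡ 3 + 1 (base 3). Lift 4: 5. −1: 4.
[1] 4 ≡ 4 (base 4). Lift 5: 5. −1: 4.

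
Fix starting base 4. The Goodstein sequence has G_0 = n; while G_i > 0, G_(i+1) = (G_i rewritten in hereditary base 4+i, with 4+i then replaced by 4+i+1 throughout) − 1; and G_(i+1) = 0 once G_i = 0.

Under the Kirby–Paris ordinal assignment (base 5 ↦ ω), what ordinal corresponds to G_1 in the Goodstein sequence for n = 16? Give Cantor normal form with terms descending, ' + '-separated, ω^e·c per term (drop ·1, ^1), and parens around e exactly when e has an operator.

(0) 16|_4 = 4^2 ↦ 5^2|_5 = 25 ⇒ 24
(1) 24|_5 = 4·5 + 4 ↦ 4·6 + 4|_6 = 28 ⇒ 27

ω·4 + 4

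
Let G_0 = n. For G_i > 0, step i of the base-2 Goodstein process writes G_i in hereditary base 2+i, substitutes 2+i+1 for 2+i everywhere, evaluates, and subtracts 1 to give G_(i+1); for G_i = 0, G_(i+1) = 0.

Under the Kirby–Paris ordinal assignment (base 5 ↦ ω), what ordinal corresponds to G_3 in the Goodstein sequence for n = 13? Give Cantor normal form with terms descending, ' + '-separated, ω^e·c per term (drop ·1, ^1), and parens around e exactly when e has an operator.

ω^(ω + 1) + ω^3·3 + ω^2·3 + ω·3 + 2

i=0: 13 = 2^(2 + 1) + 2^2 + 1 (b=2); 2→3: 3^(3 + 1) + 3^3 + 1 = 109; 109−1 = 108
i=1: 108 = 3^(3 + 1) + 3^3 (b=3); 3→4: 4^(4 + 1) + 4^4 = 1280; 1280−1 = 1279
i=2: 1279 = 4^(4 + 1) + 3·4^3 + 3·4^2 + 3·4 + 3 (b=4); 4→5: 5^(5 + 1) + 3·5^3 + 3·5^2 + 3·5 + 3 = 16093; 16093−1 = 16092
i=3: 16092 = 5^(5 + 1) + 3·5^3 + 3·5^2 + 3·5 + 2 (b=5); 5→6: 6^(6 + 1) + 3·6^3 + 3·6^2 + 3·6 + 2 = 280712; 280712−1 = 280711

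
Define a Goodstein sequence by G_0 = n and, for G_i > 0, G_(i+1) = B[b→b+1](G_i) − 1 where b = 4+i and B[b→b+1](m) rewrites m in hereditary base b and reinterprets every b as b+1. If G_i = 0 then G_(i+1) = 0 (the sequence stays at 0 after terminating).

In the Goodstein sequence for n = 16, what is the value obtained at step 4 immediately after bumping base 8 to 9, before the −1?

37

16 —HB4→ 4^2 —bump→ 5^2 = 25 —(−1)→ 24
24 —HB5→ 4·5 + 4 —bump→ 4·6 + 4 = 28 —(−1)→ 27
27 —HB6→ 4·6 + 3 —bump→ 4·7 + 3 = 31 —(−1)→ 30
30 —HB7→ 4·7 + 2 —bump→ 4·8 + 2 = 34 —(−1)→ 33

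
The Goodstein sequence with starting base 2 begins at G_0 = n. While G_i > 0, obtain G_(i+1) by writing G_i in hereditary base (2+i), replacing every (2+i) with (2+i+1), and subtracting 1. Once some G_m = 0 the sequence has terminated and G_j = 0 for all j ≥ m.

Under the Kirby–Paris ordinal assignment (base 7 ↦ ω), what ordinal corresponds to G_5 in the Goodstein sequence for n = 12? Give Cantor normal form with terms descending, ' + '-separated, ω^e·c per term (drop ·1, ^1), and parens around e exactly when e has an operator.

ω^(ω + 1) + ω^2·2 + ω + 4

i=0: 12 = 2^(2 + 1) + 2^2 (b=2); 2→3: 3^(3 + 1) + 3^3 = 108; 108−1 = 107
i=1: 107 = 3^(3 + 1) + 2·3^2 + 2·3 + 2 (b=3); 3→4: 4^(4 + 1) + 2·4^2 + 2·4 + 2 = 1066; 1066−1 = 1065
i=2: 1065 = 4^(4 + 1) + 2·4^2 + 2·4 + 1 (b=4); 4→5: 5^(5 + 1) + 2·5^2 + 2·5 + 1 = 15686; 15686−1 = 15685
i=3: 15685 = 5^(5 + 1) + 2·5^2 + 2·5 (b=5); 5→6: 6^(6 + 1) + 2·6^2 + 2·6 = 280020; 280020−1 = 280019
i=4: 280019 = 6^(6 + 1) + 2·6^2 + 6 + 5 (b=6); 6→7: 7^(7 + 1) + 2·7^2 + 7 + 5 = 5764911; 5764911−1 = 5764910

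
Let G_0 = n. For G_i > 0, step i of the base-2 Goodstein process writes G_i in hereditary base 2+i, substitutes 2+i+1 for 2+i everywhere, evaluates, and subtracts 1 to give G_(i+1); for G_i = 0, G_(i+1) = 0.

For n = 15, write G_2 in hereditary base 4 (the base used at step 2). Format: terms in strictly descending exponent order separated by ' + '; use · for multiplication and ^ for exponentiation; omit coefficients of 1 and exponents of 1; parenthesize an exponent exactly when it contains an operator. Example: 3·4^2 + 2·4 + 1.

4^(4 + 1) + 4^4 + 3

G_0=15  [base 2] 2^(2 + 1) + 2^2 + 2 + 1  →[2↦3]→  3^(3 + 1) + 3^3 + 3 + 1 = 112  −1 ⇒ G_1=111
G_1=111  [base 3] 3^(3 + 1) + 3^3 + 3  →[3↦4]→  4^(4 + 1) + 4^4 + 4 = 1284  −1 ⇒ G_2=1283
G_2=1283  [base 4] 4^(4 + 1) + 4^4 + 3  →[4↦5]→  5^(5 + 1) + 5^5 + 3 = 18753  −1 ⇒ G_3=18752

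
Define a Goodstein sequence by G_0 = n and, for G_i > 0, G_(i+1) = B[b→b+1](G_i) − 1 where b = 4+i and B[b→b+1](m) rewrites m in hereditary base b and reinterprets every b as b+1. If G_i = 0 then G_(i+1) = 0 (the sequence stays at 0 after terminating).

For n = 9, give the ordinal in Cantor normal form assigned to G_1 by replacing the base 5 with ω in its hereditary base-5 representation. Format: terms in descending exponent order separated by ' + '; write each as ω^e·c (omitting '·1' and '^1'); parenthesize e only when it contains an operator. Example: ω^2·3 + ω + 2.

ω·2

G_0=9  [base 4] 2·4 + 1  →[4↦5]→  2·5 + 1 = 11  −1 ⇒ G_1=10
G_1=10  [base 5] 2·5  →[5↦6]→  2·6 = 12  −1 ⇒ G_2=11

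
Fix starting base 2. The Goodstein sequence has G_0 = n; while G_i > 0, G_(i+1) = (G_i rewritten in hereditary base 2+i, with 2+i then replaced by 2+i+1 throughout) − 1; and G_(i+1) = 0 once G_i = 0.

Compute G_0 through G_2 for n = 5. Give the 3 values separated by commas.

(0) 5|_2 = 2^2 + 1 ↦ 3^3 + 1|_3 = 28 ⇒ 27
(1) 27|_3 = 3^3 ↦ 4^4|_4 = 256 ⇒ 255

5, 27, 255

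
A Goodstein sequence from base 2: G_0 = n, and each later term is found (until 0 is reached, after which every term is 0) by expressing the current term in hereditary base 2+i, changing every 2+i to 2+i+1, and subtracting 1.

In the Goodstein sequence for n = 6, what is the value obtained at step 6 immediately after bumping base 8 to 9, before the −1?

6 —HB2→ 2^2 + 2 —bump→ 3^3 + 3 = 30 —(−1)→ 29
29 —HB3→ 3^3 + 2 —bump→ 4^4 + 2 = 258 —(−1)→ 257
257 —HB4→ 4^4 + 1 —bump→ 5^5 + 1 = 3126 —(−1)→ 3125
3125 —HB5→ 5^5 —bump→ 6^6 = 46656 —(−1)→ 46655
46655 —HB6→ 5·6^5 + 5·6^4 + 5·6^3 + 5·6^2 + 5·6 + 5 —bump→ 5·7^5 + 5·7^4 + 5·7^3 + 5·7^2 + 5·7 + 5 = 98040 —(−1)→ 98039
98039 —HB7→ 5·7^5 + 5·7^4 + 5·7^3 + 5·7^2 + 5·7 + 4 —bump→ 5·8^5 + 5·8^4 + 5·8^3 + 5·8^2 + 5·8 + 4 = 187244 —(−1)→ 187243
187243 —HB8→ 5·8^5 + 5·8^4 + 5·8^3 + 5·8^2 + 5·8 + 3 —bump→ 5·9^5 + 5·9^4 + 5·9^3 + 5·9^2 + 5·9 + 3 = 332148 —(−1)→ 332147

332148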